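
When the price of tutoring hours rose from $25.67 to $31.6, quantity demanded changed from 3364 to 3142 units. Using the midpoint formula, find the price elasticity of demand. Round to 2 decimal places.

-0.33

%ΔQ = (3142 − 3364)/[(3364 + 3142)/2] = -222/3253 ≈ -0.0682.
%ΔP = (31.6 − 25.67)/[(25.67 + 31.6)/2] = 5.93/28.635 ≈ 0.2071.
Arc elasticity E = %ΔQ/%ΔP ≈ -0.0682/0.2071 ≈ -0.33.
|E| < 1: demand is inelastic over this range.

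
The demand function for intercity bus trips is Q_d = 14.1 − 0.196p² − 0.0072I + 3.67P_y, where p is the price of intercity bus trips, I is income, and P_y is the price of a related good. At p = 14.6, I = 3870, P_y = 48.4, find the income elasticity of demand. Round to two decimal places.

-0.23

Substituting, Q_d = 14.1 − 0.196(14.6)² − 0.0072(3870) + 3.67(48.4) = 14.1 − 41.7794 − 27.864 + 177.628 = 122.0846.
∂Q_d/∂I = −0.0072, so E_I = -0.0072·(3870/122.0846) ≈ -0.23.
E_I < 0: inferior good.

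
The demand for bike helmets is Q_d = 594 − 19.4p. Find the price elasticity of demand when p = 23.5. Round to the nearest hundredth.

At p = 23.5, Q_d = 138.1.
dQ_d/dp = −19.4.
Point elasticity E = (dQ_d/dp)·(p/Q_d) = -19.4 × 23.5/138.1 ≈ -3.30.
|E| > 1, so demand is elastic at this price.

-3.30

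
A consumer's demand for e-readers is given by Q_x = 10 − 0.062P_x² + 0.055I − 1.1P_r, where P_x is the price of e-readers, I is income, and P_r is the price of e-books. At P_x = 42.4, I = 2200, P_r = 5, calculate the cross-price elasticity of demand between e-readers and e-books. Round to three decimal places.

-0.392

First evaluate Q_x: 10 − 0.062(42.4)² + 0.055(2200) − 1.1(5) = 10 − 111.4611 + 121 − 5.5 = 14.0389.
∂Q_x/∂P_r = −1.1, so E_xy = -1.1·(5/14.0389) ≈ -0.392.
E_xy < 0: the goods are complements.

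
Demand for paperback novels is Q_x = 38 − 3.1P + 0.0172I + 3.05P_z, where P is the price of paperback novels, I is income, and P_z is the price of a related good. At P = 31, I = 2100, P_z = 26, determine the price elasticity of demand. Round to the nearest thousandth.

-1.677

At the given point, Q_x = 38 − 3.1(31) + 0.0172(2100) + 3.05(26) = 38 − 96.1 + 36.12 + 79.3 = 57.32.
∂Q_x/∂P = −3.1, so E_p = (−3.1)·(31/57.32) ≈ -1.677.
|E_p| > 1: demand is elastic.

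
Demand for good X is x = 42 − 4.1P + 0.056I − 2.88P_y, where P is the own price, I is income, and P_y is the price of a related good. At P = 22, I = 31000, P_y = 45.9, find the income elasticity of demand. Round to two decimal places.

1.12

x = 42 − 4.1(22) + 0.056(31000) − 2.88(45.9) = 42 − 90.2 + 1736 − 132.192 = 1555.608.
∂x/∂I = +0.056, so E_I = 0.056·(31000/1555.608) ≈ 1.12.
E_I > 1: normal good (luxury).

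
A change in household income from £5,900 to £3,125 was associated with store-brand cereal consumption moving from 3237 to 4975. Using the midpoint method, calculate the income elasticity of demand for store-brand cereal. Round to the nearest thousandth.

%ΔQ = (4975 − 3237)/[(3237+4975)/2] = 1738/4106 ≈ 0.4233.
%ΔY = (3,125 − 5,900)/[(5,900+3,125)/2] = -2775/4512.5 ≈ -0.6150.
E_I = %ΔQ/%ΔY ≈ -0.688.
E_I < 0: inferior good.

-0.688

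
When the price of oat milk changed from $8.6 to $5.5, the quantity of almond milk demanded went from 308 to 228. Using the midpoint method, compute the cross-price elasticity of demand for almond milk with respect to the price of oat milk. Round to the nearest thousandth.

%ΔQ_x = (228 − 308)/[(308+228)/2] = -80/268 ≈ -0.2985.
%ΔP_y = (5.5 − 8.6)/[(8.6+5.5)/2] ≈ -0.4397.
E_xy = -0.2985/-0.4397 ≈ 0.679.
E_xy > 0, so almond milk and oat milk are substitutes.

0.679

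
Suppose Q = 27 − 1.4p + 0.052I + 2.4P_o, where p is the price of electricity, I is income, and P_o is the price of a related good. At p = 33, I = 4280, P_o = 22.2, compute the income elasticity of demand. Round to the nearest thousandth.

Evaluating quantity at (p, I, P_o) gives Q = 27 − 1.4(33) + 0.052(4280) + 2.4(22.2) = 27 − 46.2 + 222.56 + 53.28 = 256.64.
∂Q/∂I = +0.052, so E_I = 0.052·(4280/256.64) ≈ 0.867.
E_I ∈ (0,1): normal good (necessity).

0.867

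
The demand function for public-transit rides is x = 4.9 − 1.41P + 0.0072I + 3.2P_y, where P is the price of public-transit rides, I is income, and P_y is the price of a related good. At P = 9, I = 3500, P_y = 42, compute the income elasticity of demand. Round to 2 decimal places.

Substituting, x = 4.9 − 1.41(9) + 0.0072(3500) + 3.2(42) = 4.9 − 12.69 + 25.2 + 134.4 = 151.81.
∂x/∂I = +0.0072, so E_I = 0.0072·(3500/151.81) ≈ 0.17.
E_I ∈ (0,1): normal good (necessity).

0.17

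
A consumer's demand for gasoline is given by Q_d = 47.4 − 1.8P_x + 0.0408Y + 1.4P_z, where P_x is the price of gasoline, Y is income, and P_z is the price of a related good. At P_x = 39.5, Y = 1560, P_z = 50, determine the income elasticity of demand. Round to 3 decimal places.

0.579

Substituting, Q_d = 47.4 − 1.8(39.5) + 0.0408(1560) + 1.4(50) = 47.4 − 71.1 + 63.648 + 70 = 109.948.
∂Q_d/∂Y = +0.0408, so E_I = 0.0408·(1560/109.948) ≈ 0.579.
E_I ∈ (0,1): normal good (necessity).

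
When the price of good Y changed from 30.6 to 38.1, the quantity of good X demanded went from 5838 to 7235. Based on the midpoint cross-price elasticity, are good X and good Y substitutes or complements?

%ΔQ_x = (7235 − 5838)/[(5838+7235)/2] = 1397/6536.5 ≈ 0.2137.
%ΔP_y = (38.1 − 30.6)/[(30.6+38.1)/2] ≈ 0.2183.
E_xy = 0.2137/0.2183 ≈ 0.979.
E_xy > 0, so the goods are substitutes.

substitutes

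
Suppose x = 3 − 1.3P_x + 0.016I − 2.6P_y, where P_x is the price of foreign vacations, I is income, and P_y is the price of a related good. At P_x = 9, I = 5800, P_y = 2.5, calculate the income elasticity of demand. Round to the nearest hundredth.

First evaluate x: 3 − 1.3(9) + 0.016(5800) − 2.6(2.5) = 3 − 11.7 + 92.8 − 6.5 = 77.6.
∂x/∂I = +0.016, so E_I = 0.016·(5800/77.6) ≈ 1.20.
E_I > 1: normal good (luxury).

1.20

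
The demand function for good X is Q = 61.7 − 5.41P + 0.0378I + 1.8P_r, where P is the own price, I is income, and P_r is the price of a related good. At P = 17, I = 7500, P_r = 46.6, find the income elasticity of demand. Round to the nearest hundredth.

Q = 61.7 − 5.41(17) + 0.0378(7500) + 1.8(46.6) = 61.7 − 91.97 + 283.5 + 83.88 = 337.11.
∂Q/∂I = +0.0378, so E_I = 0.0378·(7500/337.11) ≈ 0.84.
E_I ∈ (0,1): normal good (necessity).

0.84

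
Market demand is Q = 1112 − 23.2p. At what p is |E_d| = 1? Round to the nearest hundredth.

For linear demand Q = a − bp, E = −bp/(a − bp). |E| = 1 ⇒ bp = a − bp ⇒ p = a/(2b).
p = 1112/(2·23.2) ≈ 23.97.

23.97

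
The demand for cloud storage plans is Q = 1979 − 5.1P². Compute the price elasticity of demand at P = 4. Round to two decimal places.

At P = 4, Q = 1897.4.
dQ/dP = −2·5.1·P = −40.8.
Point elasticity E = (dQ/dP)·(P/Q) = -40.8 × 4/1897.4 ≈ -0.09.
|E| < 1, so demand is inelastic at this price.

-0.09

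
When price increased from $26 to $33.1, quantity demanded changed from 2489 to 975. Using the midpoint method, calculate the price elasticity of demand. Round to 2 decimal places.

-3.64

%Δq = (975 − 2489)/[(2489 + 975)/2] = -1514/1732 ≈ -0.8741.
%ΔP = (33.1 − 26)/[(26 + 33.1)/2] = 7.1/29.55 ≈ 0.2403.
Arc elasticity E = %Δq/%ΔP ≈ -0.8741/0.2403 ≈ -3.64.
|E| > 1: demand is elastic over this range.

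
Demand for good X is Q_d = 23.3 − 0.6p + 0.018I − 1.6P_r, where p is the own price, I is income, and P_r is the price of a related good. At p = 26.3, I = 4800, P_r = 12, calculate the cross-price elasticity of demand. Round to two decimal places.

Evaluating quantity at (p, I, P_r) gives Q_d = 23.3 − 0.6(26.3) + 0.018(4800) − 1.6(12) = 23.3 − 15.78 + 86.4 − 19.2 = 74.72.
∂Q_d/∂P_r = −1.6, so E_xy = -1.6·(12/74.72) ≈ -0.26.
E_xy < 0: the goods are complements.

-0.26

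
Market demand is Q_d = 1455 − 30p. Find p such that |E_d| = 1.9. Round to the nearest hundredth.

31.78

Set −bp/(a − bp) = −1.9 ⇒ bp = 1.9(a − bp) ⇒ bp(1+1.9) = 1.9·a.
p = 1.9·1455/(30·2.9) ≈ 31.78.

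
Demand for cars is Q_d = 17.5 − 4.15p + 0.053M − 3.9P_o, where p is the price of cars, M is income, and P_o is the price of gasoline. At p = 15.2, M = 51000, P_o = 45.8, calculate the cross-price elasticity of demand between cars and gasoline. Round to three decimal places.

Substituting, Q_d = 17.5 − 4.15(15.2) + 0.053(51000) − 3.9(45.8) = 17.5 − 63.08 + 2703 − 178.62 = 2478.8.
∂Q_d/∂P_o = −3.9, so E_xy = -3.9·(45.8/2478.8) ≈ -0.072.
E_xy < 0: the goods are complements.

-0.072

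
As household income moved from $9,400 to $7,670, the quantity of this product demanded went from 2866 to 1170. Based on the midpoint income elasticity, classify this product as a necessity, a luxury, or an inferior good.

luxury

%ΔQ = (1170 − 2866)/[(2866+1170)/2] = -1696/2018 ≈ -0.8404.
%ΔI = (7,670 − 9,400)/[(9,400+7,670)/2] = -1730/8535 ≈ -0.2027.
E_I = %ΔQ/%ΔI ≈ 4.146.
E_I > 1: normal good (luxury).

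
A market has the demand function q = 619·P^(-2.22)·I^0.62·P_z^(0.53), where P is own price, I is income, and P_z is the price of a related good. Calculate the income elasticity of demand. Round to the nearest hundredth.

0.62

For a Cobb–Douglas (constant-elasticity) form q = A·I^α·…, the elasticity with respect to I equals the exponent α at every point.
Here the exponent on I is 0.62, so the income elasticity of demand is 0.62.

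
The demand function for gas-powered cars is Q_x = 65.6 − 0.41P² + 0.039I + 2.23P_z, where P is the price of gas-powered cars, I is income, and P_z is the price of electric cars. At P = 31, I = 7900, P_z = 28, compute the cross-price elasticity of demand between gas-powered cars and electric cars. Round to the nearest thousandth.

First evaluate Q_x: 65.6 − 0.41(31)² + 0.039(7900) + 2.23(28) = 65.6 − 394.01 + 308.1 + 62.44 = 42.13.
∂Q_x/∂P_z = +2.23, so E_xy = 2.23·(28/42.13) ≈ 1.482.
E_xy > 0: the goods are substitutes.

1.482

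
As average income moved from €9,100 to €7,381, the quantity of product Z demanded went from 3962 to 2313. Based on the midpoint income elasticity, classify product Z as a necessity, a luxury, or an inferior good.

%ΔQ = (2313 − 3962)/[(3962+2313)/2] = -1649/3137.5 ≈ -0.5256.
%ΔI = (7,381 − 9,100)/[(9,100+7,381)/2] = -1719/8240.5 ≈ -0.2086.
E_I = %ΔQ/%ΔI ≈ 2.520.
E_I > 1: normal good (luxury).

luxury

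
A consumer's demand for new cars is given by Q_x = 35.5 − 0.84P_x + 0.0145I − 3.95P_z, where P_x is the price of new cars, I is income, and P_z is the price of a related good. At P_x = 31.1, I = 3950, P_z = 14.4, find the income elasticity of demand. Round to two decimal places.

Substituting, Q_x = 35.5 − 0.84(31.1) + 0.0145(3950) − 3.95(14.4) = 35.5 − 26.124 + 57.275 − 56.88 = 9.771.
∂Q_x/∂I = +0.0145, so E_I = 0.0145·(3950/9.771) ≈ 5.86.
E_I > 1: normal good (luxury).

5.86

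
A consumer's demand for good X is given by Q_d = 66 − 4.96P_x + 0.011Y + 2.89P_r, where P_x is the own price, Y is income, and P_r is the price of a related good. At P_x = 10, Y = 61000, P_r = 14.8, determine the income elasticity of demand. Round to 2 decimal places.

0.92

At the given point, Q_d = 66 − 4.96(10) + 0.011(61000) + 2.89(14.8) = 66 − 49.6 + 671 + 42.772 = 730.172.
∂Q_d/∂Y = +0.011, so E_I = 0.011·(61000/730.172) ≈ 0.92.
E_I ∈ (0,1): normal good (necessity).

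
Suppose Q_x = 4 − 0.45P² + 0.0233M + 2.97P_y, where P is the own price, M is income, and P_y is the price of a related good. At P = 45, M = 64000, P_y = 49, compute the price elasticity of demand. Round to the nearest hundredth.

Q_x = 4 − 0.45(45)² + 0.0233(64000) + 2.97(49) = 4 − 911.25 + 1491.2 + 145.53 = 729.48.
∂Q_x/∂P = −2·0.45·P = -40.5, so E_p = -40.5·(45/729.48) ≈ -2.50.
|E_p| > 1: demand is elastic.

-2.50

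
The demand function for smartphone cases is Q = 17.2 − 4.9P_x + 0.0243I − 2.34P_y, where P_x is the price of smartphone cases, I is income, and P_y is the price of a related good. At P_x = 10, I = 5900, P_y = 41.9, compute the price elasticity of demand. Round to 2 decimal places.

-3.62

Substituting, Q = 17.2 − 4.9(10) + 0.0243(5900) − 2.34(41.9) = 17.2 − 49 + 143.37 − 98.046 = 13.524.
∂Q/∂P_x = −4.9, so E_p = (−4.9)·(10/13.524) ≈ -3.62.
|E_p| > 1: demand is elastic.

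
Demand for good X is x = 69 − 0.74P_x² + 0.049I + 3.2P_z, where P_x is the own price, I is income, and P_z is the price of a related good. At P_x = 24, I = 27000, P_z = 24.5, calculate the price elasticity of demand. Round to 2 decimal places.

-0.82

Evaluating quantity at (P_x, I, P_z) gives x = 69 − 0.74(24)² + 0.049(27000) + 3.2(24.5) = 69 − 426.24 + 1323 + 78.4 = 1044.16.
∂x/∂P_x = −2·0.74·P_x = -35.52, so E_p = -35.52·(24/1044.16) ≈ -0.82.
|E_p| < 1: demand is inelastic.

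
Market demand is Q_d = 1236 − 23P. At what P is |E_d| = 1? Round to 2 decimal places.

26.87

For linear demand Q_d = a − bP, E = −bP/(a − bP). |E| = 1 ⇒ bP = a − bP ⇒ P = a/(2b).
P = 1236/(2·23) ≈ 26.87.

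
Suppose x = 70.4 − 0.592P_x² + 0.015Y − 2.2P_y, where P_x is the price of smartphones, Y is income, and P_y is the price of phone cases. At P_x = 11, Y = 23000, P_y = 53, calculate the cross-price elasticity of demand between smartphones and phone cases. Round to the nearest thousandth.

At the given point, x = 70.4 − 0.592(11)² + 0.015(23000) − 2.2(53) = 70.4 − 71.632 + 345 − 116.6 = 227.168.
∂x/∂P_y = −2.2, so E_xy = -2.2·(53/227.168) ≈ -0.513.
E_xy < 0: the goods are complements.

-0.513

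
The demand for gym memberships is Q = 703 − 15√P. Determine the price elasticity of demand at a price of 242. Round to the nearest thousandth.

-0.248

At P = 242, Q = 469.6548.
dQ/dP = −15/(2√P) = −15/(2·15.5563).
Point elasticity E = (dQ/dP)·(P/Q) = -0.4821 × 242/469.6548 ≈ -0.248.
|E| < 1, so demand is inelastic at this price.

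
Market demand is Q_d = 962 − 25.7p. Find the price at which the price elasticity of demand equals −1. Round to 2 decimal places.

18.72

For linear demand Q_d = a − bp, E = −bp/(a − bp). |E| = 1 ⇒ bp = a − bp ⇒ p = a/(2b).
p = 962/(2·25.7) ≈ 18.72.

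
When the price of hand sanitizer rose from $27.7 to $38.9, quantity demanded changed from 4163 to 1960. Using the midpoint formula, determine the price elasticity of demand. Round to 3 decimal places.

%Δq = (1960 − 4163)/[(4163 + 1960)/2] = -2203/3061.5 ≈ -0.7196.
%ΔP = (38.9 − 27.7)/[(27.7 + 38.9)/2] = 11.2/33.3 ≈ 0.3363.
Arc elasticity E = %Δq/%ΔP ≈ -0.7196/0.3363 ≈ -2.139.
|E| > 1: demand is elastic over this range.

-2.139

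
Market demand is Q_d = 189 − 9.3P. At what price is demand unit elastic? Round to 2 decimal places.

For linear demand Q_d = a − bP, E = −bP/(a − bP). |E| = 1 ⇒ bP = a − bP ⇒ P = a/(2b).
P = 189/(2·9.3) ≈ 10.16.

10.16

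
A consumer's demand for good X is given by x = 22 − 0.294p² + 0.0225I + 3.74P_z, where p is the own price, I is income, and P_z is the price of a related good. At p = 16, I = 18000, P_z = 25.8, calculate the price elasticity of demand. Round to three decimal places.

x = 22 − 0.294(16)² + 0.0225(18000) + 3.74(25.8) = 22 − 75.264 + 405 + 96.492 = 448.228.
∂x/∂p = −2·0.294·p = -9.408, so E_p = -9.408·(16/448.228) ≈ -0.336.
|E_p| < 1: demand is inelastic.

-0.336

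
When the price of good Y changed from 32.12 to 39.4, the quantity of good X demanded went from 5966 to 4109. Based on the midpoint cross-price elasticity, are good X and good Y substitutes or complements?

%ΔQ_x = (4109 − 5966)/[(5966+4109)/2] = -1857/5037.5 ≈ -0.3686.
%ΔP_y = (39.4 − 32.12)/[(32.12+39.4)/2] ≈ 0.2036.
E_xy = -0.3686/0.2036 ≈ -1.811.
E_xy < 0, so the goods are complements.

complements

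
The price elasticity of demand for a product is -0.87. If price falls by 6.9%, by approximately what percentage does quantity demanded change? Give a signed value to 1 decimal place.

6.0

%ΔQ ≈ E × %ΔP = (-0.87) × (-6.9%) ≈ 6.0%.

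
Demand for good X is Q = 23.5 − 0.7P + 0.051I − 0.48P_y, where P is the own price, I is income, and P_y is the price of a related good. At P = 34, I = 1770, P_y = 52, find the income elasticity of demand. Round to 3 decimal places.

1.389

Q = 23.5 − 0.7(34) + 0.051(1770) − 0.48(52) = 23.5 − 23.8 + 90.27 − 24.96 = 65.01.
∂Q/∂I = +0.051, so E_I = 0.051·(1770/65.01) ≈ 1.389.
E_I > 1: normal good (luxury).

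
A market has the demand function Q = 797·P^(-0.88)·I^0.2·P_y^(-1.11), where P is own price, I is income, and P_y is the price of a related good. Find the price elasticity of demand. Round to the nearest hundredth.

For a Cobb–Douglas (constant-elasticity) form Q = A·P^α·…, the elasticity with respect to P equals the exponent α at every point.
Here the exponent on P is -0.88, so the price elasticity of demand is -0.88.

-0.88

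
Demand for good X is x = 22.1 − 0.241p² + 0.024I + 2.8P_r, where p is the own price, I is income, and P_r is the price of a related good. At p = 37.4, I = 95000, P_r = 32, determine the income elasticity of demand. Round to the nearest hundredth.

Substituting, x = 22.1 − 0.241(37.4)² + 0.024(95000) + 2.8(32) = 22.1 − 337.1012 + 2280 + 89.6 = 2054.5988.
∂x/∂I = +0.024, so E_I = 0.024·(95000/2054.5988) ≈ 1.11.
E_I > 1: normal good (luxury).

1.11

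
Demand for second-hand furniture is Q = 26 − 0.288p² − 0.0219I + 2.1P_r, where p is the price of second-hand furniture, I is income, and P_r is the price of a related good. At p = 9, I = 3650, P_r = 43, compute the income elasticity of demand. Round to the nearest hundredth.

Evaluating quantity at (p, I, P_r) gives Q = 26 − 0.288(9)² − 0.0219(3650) + 2.1(43) = 26 − 23.328 − 79.935 + 90.3 = 13.037.
∂Q/∂I = −0.0219, so E_I = -0.0219·(3650/13.037) ≈ -6.13.
E_I < 0: inferior good.

-6.13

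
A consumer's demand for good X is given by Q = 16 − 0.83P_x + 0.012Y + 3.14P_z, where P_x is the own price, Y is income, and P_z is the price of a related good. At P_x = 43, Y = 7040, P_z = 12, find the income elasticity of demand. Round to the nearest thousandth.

0.824

Evaluating quantity at (P_x, Y, P_z) gives Q = 16 − 0.83(43) + 0.012(7040) + 3.14(12) = 16 − 35.69 + 84.48 + 37.68 = 102.47.
∂Q/∂Y = +0.012, so E_I = 0.012·(7040/102.47) ≈ 0.824.
E_I ∈ (0,1): normal good (necessity).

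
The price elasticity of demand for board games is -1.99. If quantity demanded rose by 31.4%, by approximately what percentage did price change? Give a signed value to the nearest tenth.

-15.8

%ΔQ ≈ E × %ΔP ⇒ %ΔP = %ΔQ / E = (31.4%)/(-1.99) ≈ -15.8%.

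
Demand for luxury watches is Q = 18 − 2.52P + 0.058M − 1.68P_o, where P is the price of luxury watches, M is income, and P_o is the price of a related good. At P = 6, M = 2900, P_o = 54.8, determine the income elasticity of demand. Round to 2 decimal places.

Q = 18 − 2.52(6) + 0.058(2900) − 1.68(54.8) = 18 − 15.12 + 168.2 − 92.064 = 79.016.
∂Q/∂M = +0.058, so E_I = 0.058·(2900/79.016) ≈ 2.13.
E_I > 1: normal good (luxury).

2.13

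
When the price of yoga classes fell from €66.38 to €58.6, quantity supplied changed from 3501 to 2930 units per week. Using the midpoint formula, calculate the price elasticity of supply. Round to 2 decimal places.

1.43

%Δq = (2930 − 3501)/[(3501 + 2930)/2] = -571/3215.5 ≈ -0.1776.
%Δp = (58.6 − 66.38)/[(66.38 + 58.6)/2] = -7.78/62.49 ≈ -0.1245.
Arc elasticity E = %Δq/%Δp ≈ -0.1776/-0.1245 ≈ 1.43.
|E| > 1: supply is elastic over this range.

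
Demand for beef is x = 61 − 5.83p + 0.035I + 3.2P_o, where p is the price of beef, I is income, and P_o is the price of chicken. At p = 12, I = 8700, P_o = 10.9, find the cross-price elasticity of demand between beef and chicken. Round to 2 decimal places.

Evaluating quantity at (p, I, P_o) gives x = 61 − 5.83(12) + 0.035(8700) + 3.2(10.9) = 61 − 69.96 + 304.5 + 34.88 = 330.42.
∂x/∂P_o = +3.2, so E_xy = 3.2·(10.9/330.42) ≈ 0.11.
E_xy > 0: the goods are substitutes.

0.11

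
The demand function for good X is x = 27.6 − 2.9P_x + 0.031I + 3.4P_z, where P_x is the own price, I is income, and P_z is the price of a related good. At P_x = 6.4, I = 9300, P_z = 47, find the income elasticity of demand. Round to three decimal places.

x = 27.6 − 2.9(6.4) + 0.031(9300) + 3.4(47) = 27.6 − 18.56 + 288.3 + 159.8 = 457.14.
∂x/∂I = +0.031, so E_I = 0.031·(9300/457.14) ≈ 0.631.
E_I ∈ (0,1): normal good (necessity).

0.631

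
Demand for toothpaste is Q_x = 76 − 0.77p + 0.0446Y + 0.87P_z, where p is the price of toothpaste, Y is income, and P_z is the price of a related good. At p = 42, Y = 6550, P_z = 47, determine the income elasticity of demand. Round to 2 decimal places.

0.78

Substituting, Q_x = 76 − 0.77(42) + 0.0446(6550) + 0.87(47) = 76 − 32.34 + 292.13 + 40.89 = 376.68.
∂Q_x/∂Y = +0.0446, so E_I = 0.0446·(6550/376.68) ≈ 0.78.
E_I ∈ (0,1): normal good (necessity).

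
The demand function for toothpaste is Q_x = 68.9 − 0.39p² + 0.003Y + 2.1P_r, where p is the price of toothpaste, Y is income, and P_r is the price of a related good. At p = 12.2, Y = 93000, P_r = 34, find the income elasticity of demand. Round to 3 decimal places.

First evaluate Q_x: 68.9 − 0.39(12.2)² + 0.003(93000) + 2.1(34) = 68.9 − 58.0476 + 279 + 71.4 = 361.2524.
∂Q_x/∂Y = +0.003, so E_I = 0.003·(93000/361.2524) ≈ 0.772.
E_I ∈ (0,1): normal good (necessity).

0.772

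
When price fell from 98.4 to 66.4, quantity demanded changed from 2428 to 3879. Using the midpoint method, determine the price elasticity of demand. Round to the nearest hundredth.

%Δq = (3879 − 2428)/[(2428 + 3879)/2] = 1451/3153.5 ≈ 0.4601.
%Δp = (66.4 − 98.4)/[(98.4 + 66.4)/2] = -32/82.4 ≈ -0.3883.
Arc elasticity E = %Δq/%Δp ≈ 0.4601/-0.3883 ≈ -1.18.
|E| > 1: demand is elastic over this range.

-1.18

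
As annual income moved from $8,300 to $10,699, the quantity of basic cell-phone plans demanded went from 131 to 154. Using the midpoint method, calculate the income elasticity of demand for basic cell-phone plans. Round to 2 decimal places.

0.64

%ΔQ = (154 − 131)/[(131+154)/2] = 23/142.5 ≈ 0.1614.
%ΔI = (10,699 − 8,300)/[(8,300+10,699)/2] = 2399/9499.5 ≈ 0.2525.
E_I = %ΔQ/%ΔI ≈ 0.64.
E_I ∈ (0,1): normal good (necessity).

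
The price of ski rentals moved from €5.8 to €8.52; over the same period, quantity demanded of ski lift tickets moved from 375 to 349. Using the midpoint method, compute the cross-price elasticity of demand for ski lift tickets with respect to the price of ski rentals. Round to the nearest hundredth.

%ΔQ_x = (349 − 375)/[(375+349)/2] = -26/362 ≈ -0.0718.
%ΔP_y = (8.52 − 5.8)/[(5.8+8.52)/2] ≈ 0.3799.
E_xy = -0.0718/0.3799 ≈ -0.19.
E_xy < 0, so ski lift tickets and ski rentals are complements.

-0.19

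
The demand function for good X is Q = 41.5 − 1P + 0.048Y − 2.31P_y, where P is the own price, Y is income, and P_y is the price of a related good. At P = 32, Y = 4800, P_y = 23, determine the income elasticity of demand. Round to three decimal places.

1.234

Q = 41.5 − 1(32) + 0.048(4800) − 2.31(23) = 41.5 − 32 + 230.4 − 53.13 = 186.77.
∂Q/∂Y = +0.048, so E_I = 0.048·(4800/186.77) ≈ 1.234.
E_I > 1: normal good (luxury).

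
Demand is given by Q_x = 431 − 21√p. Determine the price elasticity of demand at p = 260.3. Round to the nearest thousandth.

At p = 260.3, Q_x = 92.1899.
dQ_x/dp = −21/(2√p) = −21/(2·16.1338).
Point elasticity E = (dQ_x/dp)·(p/Q_x) = -0.6508 × 260.3/92.1899 ≈ -1.838.
|E| > 1, so demand is elastic at this price.

-1.838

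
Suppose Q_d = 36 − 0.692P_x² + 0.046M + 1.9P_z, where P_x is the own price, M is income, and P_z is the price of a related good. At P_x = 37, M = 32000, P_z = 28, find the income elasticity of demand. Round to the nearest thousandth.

2.398

First evaluate Q_d: 36 − 0.692(37)² + 0.046(32000) + 1.9(28) = 36 − 947.348 + 1472 + 53.2 = 613.852.
∂Q_d/∂M = +0.046, so E_I = 0.046·(32000/613.852) ≈ 2.398.
E_I > 1: normal good (luxury).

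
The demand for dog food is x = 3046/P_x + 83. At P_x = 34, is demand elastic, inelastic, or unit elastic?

inelastic

At P_x = 34, x = 172.5882.
dx/dP_x = −3046/P_x² = −2.6349.
Point elasticity E = (dx/dP_x)·(P_x/x) = -2.6349 × 34/172.5882 ≈ -0.519.
|E| ≈ 0.519 < 1, so demand is inelastic.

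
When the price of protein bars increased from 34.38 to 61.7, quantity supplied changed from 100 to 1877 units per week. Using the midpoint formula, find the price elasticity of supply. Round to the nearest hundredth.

3.16

%ΔQ = (1877 − 100)/[(100 + 1877)/2] = 1777/988.5 ≈ 1.7977.
%ΔP = (61.7 − 34.38)/[(34.38 + 61.7)/2] = 27.32/48.04 ≈ 0.5687.
Arc elasticity E = %ΔQ/%ΔP ≈ 1.7977/0.5687 ≈ 3.16.
|E| > 1: supply is elastic over this range.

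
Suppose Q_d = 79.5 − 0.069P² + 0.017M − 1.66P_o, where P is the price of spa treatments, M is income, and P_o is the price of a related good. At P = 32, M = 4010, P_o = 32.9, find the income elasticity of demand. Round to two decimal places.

3.04

First evaluate Q_d: 79.5 − 0.069(32)² + 0.017(4010) − 1.66(32.9) = 79.5 − 70.656 + 68.17 − 54.614 = 22.4.
∂Q_d/∂M = +0.017, so E_I = 0.017·(4010/22.4) ≈ 3.04.
E_I > 1: normal good (luxury).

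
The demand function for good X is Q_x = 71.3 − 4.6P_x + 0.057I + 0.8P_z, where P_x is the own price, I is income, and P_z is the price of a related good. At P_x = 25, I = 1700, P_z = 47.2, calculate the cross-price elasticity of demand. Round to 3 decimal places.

Substituting, Q_x = 71.3 − 4.6(25) + 0.057(1700) + 0.8(47.2) = 71.3 − 115 + 96.9 + 37.76 = 90.96.
∂Q_x/∂P_z = +0.8, so E_xy = 0.8·(47.2/90.96) ≈ 0.415.
E_xy > 0: the goods are substitutes.

0.415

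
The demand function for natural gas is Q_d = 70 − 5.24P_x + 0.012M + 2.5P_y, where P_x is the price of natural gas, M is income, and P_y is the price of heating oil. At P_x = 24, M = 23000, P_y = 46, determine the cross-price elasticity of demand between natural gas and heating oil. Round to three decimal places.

0.343

First evaluate Q_d: 70 − 5.24(24) + 0.012(23000) + 2.5(46) = 70 − 125.76 + 276 + 115 = 335.24.
∂Q_d/∂P_y = +2.5, so E_xy = 2.5·(46/335.24) ≈ 0.343.
E_xy > 0: the goods are substitutes.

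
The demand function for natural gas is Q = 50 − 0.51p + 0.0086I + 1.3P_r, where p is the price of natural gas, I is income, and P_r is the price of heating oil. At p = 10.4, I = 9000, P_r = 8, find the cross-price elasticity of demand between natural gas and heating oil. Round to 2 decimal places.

Evaluating quantity at (p, I, P_r) gives Q = 50 − 0.51(10.4) + 0.0086(9000) + 1.3(8) = 50 − 5.304 + 77.4 + 10.4 = 132.496.
∂Q/∂P_r = +1.3, so E_xy = 1.3·(8/132.496) ≈ 0.08.
E_xy > 0: the goods are substitutes.

0.08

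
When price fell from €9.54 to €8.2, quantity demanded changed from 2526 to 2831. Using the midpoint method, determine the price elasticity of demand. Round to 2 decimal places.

%Δq = (2831 − 2526)/[(2526 + 2831)/2] = 305/2678.5 ≈ 0.1139.
%Δp = (8.2 − 9.54)/[(9.54 + 8.2)/2] = -1.34/8.87 ≈ -0.1511.
Arc elasticity E = %Δq/%Δp ≈ 0.1139/-0.1511 ≈ -0.75.
|E| < 1: demand is inelastic over this range.

-0.75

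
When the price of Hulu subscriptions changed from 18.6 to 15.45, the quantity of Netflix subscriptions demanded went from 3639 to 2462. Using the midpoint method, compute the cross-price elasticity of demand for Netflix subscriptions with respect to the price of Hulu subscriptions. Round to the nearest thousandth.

2.085

%ΔQ_x = (2462 − 3639)/[(3639+2462)/2] = -1177/3050.5 ≈ -0.3858.
%ΔP_y = (15.45 − 18.6)/[(18.6+15.45)/2] ≈ -0.1850.
E_xy = -0.3858/-0.1850 ≈ 2.085.
E_xy > 0, so Netflix subscriptions and Hulu subscriptions are substitutes.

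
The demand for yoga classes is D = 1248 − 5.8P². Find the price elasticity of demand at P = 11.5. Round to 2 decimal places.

At P = 11.5, D = 480.95.
dD/dP = −2·5.8·P = −133.4.
Point elasticity E = (dD/dP)·(P/D) = -133.4 × 11.5/480.95 ≈ -3.19.
|E| > 1, so demand is elastic at this price.

-3.19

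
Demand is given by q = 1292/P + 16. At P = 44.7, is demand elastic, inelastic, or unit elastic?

inelastic

At P = 44.7, q = 44.9038.
dq/dP = −1292/P² = −0.6466.
Point elasticity E = (dq/dP)·(P/q) = -0.6466 × 44.7/44.9038 ≈ -0.644.
|E| ≈ 0.644 < 1, so demand is inelastic.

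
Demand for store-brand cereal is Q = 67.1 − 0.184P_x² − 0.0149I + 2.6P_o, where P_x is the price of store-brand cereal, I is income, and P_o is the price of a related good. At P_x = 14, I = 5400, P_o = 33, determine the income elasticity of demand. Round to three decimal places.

-2.212

Evaluating quantity at (P_x, I, P_o) gives Q = 67.1 − 0.184(14)² − 0.0149(5400) + 2.6(33) = 67.1 − 36.064 − 80.46 + 85.8 = 36.376.
∂Q/∂I = −0.0149, so E_I = -0.0149·(5400/36.376) ≈ -2.212.
E_I < 0: inferior good.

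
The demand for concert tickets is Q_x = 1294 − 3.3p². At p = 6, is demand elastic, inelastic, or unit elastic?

At p = 6, Q_x = 1175.2.
dQ_x/dp = −2·3.3·p = −39.6.
Point elasticity E = (dQ_x/dp)·(p/Q_x) = -39.6 × 6/1175.2 ≈ -0.202.
|E| ≈ 0.202 < 1, so demand is inelastic.

inelastic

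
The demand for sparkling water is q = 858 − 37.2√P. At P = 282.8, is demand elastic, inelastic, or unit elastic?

elastic

At P = 282.8, q = 232.4203.
dq/dP = −37.2/(2√P) = −37.2/(2·16.8167).
Point elasticity E = (dq/dP)·(P/q) = -1.106 × 282.8/232.4203 ≈ -1.346.
|E| ≈ 1.346 > 1, so demand is elastic.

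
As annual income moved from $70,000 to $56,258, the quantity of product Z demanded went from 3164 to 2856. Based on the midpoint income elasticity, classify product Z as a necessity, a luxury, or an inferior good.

necessity

%ΔQ = (2856 − 3164)/[(3164+2856)/2] = -308/3010 ≈ -0.1023.
%ΔI = (56,258 − 70,000)/[(70,000+56,258)/2] = -13742/63129 ≈ -0.2177.
E_I = %ΔQ/%ΔI ≈ 0.470.
E_I ∈ (0,1): normal good (necessity).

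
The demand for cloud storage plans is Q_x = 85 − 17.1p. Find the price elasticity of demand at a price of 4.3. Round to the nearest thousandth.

-6.411

At p = 4.3, Q_x = 11.47.
dQ_x/dp = −17.1.
Point elasticity E = (dQ_x/dp)·(p/Q_x) = -17.1 × 4.3/11.47 ≈ -6.411.
|E| > 1, so demand is elastic at this price.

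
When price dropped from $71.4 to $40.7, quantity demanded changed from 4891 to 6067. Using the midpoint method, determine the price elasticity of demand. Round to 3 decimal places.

%Δq = (6067 − 4891)/[(4891 + 6067)/2] = 1176/5479 ≈ 0.2146.
%ΔP = (40.7 − 71.4)/[(71.4 + 40.7)/2] = -30.7/56.05 ≈ -0.5477.
Arc elasticity E = %Δq/%ΔP ≈ 0.2146/-0.5477 ≈ -0.392.
|E| < 1: demand is inelastic over this range.

-0.392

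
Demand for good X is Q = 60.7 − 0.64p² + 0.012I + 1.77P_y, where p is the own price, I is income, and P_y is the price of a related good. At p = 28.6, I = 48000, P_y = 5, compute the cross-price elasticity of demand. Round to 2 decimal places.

0.07

At the given point, Q = 60.7 − 0.64(28.6)² + 0.012(48000) + 1.77(5) = 60.7 − 523.4944 + 576 + 8.85 = 122.0556.
∂Q/∂P_y = +1.77, so E_xy = 1.77·(5/122.0556) ≈ 0.07.
E_xy > 0: the goods are substitutes.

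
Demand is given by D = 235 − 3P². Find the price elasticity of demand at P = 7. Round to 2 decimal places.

-3.34

At P = 7, D = 88.
dD/dP = −2·3·P = −42.
Point elasticity E = (dD/dP)·(P/D) = -42 × 7/88 ≈ -3.34.
|E| > 1, so demand is elastic at this price.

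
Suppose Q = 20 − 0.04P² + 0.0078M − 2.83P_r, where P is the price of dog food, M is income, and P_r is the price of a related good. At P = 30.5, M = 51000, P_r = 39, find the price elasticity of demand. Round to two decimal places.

-0.28

Substituting, Q = 20 − 0.04(30.5)² + 0.0078(51000) − 2.83(39) = 20 − 37.21 + 397.8 − 110.37 = 270.22.
∂Q/∂P = −2·0.04·P = -2.44, so E_p = -2.44·(30.5/270.22) ≈ -0.28.
|E_p| < 1: demand is inelastic.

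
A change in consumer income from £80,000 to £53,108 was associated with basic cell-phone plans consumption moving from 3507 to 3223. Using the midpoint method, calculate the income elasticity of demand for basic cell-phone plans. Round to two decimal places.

%ΔQ = (3223 − 3507)/[(3507+3223)/2] = -284/3365 ≈ -0.0844.
%ΔI = (53,108 − 80,000)/[(80,000+53,108)/2] = -26892/66554 ≈ -0.4041.
E_I = %ΔQ/%ΔI ≈ 0.21.
E_I ∈ (0,1): normal good (necessity).

0.21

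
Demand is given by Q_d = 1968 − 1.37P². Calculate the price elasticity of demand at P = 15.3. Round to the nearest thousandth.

-0.389

At P = 15.3, Q_d = 1647.2967.
dQ_d/dP = −2·1.37·P = −41.922.
Point elasticity E = (dQ_d/dP)·(P/Q_d) = -41.922 × 15.3/1647.2967 ≈ -0.389.
|E| < 1, so demand is inelastic at this price.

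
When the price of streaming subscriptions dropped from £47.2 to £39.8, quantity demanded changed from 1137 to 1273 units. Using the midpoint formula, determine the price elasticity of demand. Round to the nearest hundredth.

-0.66

%ΔQ = (1273 − 1137)/[(1137 + 1273)/2] = 136/1205 ≈ 0.1129.
%Δp = (39.8 − 47.2)/[(47.2 + 39.8)/2] = -7.4/43.5 ≈ -0.1701.
Arc elasticity E = %ΔQ/%Δp ≈ 0.1129/-0.1701 ≈ -0.66.
|E| < 1: demand is inelastic over this range.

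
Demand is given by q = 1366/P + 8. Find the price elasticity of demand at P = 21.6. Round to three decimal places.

At P = 21.6, q = 71.2407.
dq/dP = −1366/P² = −2.9278.
Point elasticity E = (dq/dP)·(P/q) = -2.9278 × 21.6/71.2407 ≈ -0.888.
|E| < 1, so demand is inelastic at this price.

-0.888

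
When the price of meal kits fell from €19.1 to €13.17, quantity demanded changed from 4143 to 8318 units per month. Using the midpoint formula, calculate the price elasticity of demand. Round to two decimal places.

%Δq = (8318 − 4143)/[(4143 + 8318)/2] = 4175/6230.5 ≈ 0.6701.
%ΔP = (13.17 − 19.1)/[(19.1 + 13.17)/2] = -5.93/16.135 ≈ -0.3675.
Arc elasticity E = %Δq/%ΔP ≈ 0.6701/-0.3675 ≈ -1.82.
|E| > 1: demand is elastic over this range.

-1.82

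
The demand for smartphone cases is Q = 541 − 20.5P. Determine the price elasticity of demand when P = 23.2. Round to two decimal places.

At P = 23.2, Q = 65.4.
dQ/dP = −20.5.
Point elasticity E = (dQ/dP)·(P/Q) = -20.5 × 23.2/65.4 ≈ -7.27.
|E| > 1, so demand is elastic at this price.

-7.27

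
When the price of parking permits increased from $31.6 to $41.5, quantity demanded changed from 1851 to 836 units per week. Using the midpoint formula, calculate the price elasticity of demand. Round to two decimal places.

%Δq = (836 − 1851)/[(1851 + 836)/2] = -1015/1343.5 ≈ -0.7555.
%ΔP = (41.5 − 31.6)/[(31.6 + 41.5)/2] = 9.9/36.55 ≈ 0.2709.
Arc elasticity E = %Δq/%ΔP ≈ -0.7555/0.2709 ≈ -2.79.
|E| > 1: demand is elastic over this range.

-2.79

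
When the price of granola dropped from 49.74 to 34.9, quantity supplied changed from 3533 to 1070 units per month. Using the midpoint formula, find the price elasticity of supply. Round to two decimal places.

3.05

%ΔQ = (1070 − 3533)/[(3533 + 1070)/2] = -2463/2301.5 ≈ -1.0702.
%ΔP = (34.9 − 49.74)/[(49.74 + 34.9)/2] = -14.84/42.32 ≈ -0.3507.
Arc elasticity E = %ΔQ/%ΔP ≈ -1.0702/-0.3507 ≈ 3.05.
|E| > 1: supply is elastic over this range.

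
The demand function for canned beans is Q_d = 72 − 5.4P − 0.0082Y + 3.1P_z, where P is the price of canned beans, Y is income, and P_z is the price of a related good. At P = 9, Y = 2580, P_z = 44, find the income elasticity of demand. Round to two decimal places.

-0.15

Evaluating quantity at (P, Y, P_z) gives Q_d = 72 − 5.4(9) − 0.0082(2580) + 3.1(44) = 72 − 48.6 − 21.156 + 136.4 = 138.644.
∂Q_d/∂Y = −0.0082, so E_I = -0.0082·(2580/138.644) ≈ -0.15.
E_I < 0: inferior good.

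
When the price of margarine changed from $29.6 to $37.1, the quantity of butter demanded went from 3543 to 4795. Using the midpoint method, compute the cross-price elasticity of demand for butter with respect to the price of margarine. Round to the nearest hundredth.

1.34

%ΔQ_x = (4795 − 3543)/[(3543+4795)/2] = 1252/4169 ≈ 0.3003.
%ΔP_y = (37.1 − 29.6)/[(29.6+37.1)/2] ≈ 0.2249.
E_xy = 0.3003/0.2249 ≈ 1.34.
E_xy > 0, so butter and margarine are substitutes.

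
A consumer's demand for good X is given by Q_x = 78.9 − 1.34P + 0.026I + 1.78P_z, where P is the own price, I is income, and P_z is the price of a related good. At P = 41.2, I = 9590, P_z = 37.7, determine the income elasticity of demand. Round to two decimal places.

Evaluating quantity at (P, I, P_z) gives Q_x = 78.9 − 1.34(41.2) + 0.026(9590) + 1.78(37.7) = 78.9 − 55.208 + 249.34 + 67.106 = 340.138.
∂Q_x/∂I = +0.026, so E_I = 0.026·(9590/340.138) ≈ 0.73.
E_I ∈ (0,1): normal good (necessity).

0.73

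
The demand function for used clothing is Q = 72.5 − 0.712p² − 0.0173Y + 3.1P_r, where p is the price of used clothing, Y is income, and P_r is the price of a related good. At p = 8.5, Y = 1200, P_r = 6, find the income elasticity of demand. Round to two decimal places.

-1.10

Evaluating quantity at (p, Y, P_r) gives Q = 72.5 − 0.712(8.5)² − 0.0173(1200) + 3.1(6) = 72.5 − 51.442 − 20.76 + 18.6 = 18.898.
∂Q/∂Y = −0.0173, so E_I = -0.0173·(1200/18.898) ≈ -1.10.
E_I < 0: inferior good.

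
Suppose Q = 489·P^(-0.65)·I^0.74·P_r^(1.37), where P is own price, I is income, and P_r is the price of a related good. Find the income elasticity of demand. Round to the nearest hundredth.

0.74

For a Cobb–Douglas (constant-elasticity) form Q = A·I^α·…, the elasticity with respect to I equals the exponent α at every point.
Here the exponent on I is 0.74, so the income elasticity of demand is 0.74.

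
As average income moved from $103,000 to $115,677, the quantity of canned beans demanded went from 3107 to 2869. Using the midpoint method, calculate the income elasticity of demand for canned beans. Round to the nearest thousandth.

-0.687

%ΔQ = (2869 − 3107)/[(3107+2869)/2] = -238/2988 ≈ -0.0797.
%ΔI = (115,677 − 103,000)/[(103,000+115,677)/2] = 12677/109338.5 ≈ 0.1159.
E_I = %ΔQ/%ΔI ≈ -0.687.
E_I < 0: inferior good.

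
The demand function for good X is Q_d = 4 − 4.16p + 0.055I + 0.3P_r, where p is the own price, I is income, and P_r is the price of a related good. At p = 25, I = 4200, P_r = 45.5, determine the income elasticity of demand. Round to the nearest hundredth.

Q_d = 4 − 4.16(25) + 0.055(4200) + 0.3(45.5) = 4 − 104 + 231 + 13.65 = 144.65.
∂Q_d/∂I = +0.055, so E_I = 0.055·(4200/144.65) ≈ 1.60.
E_I > 1: normal good (luxury).

1.60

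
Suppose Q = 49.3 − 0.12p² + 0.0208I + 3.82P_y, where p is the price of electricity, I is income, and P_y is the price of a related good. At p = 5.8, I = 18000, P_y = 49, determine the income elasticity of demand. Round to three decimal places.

0.617

Q = 49.3 − 0.12(5.8)² + 0.0208(18000) + 3.82(49) = 49.3 − 4.0368 + 374.4 + 187.18 = 606.8432.
∂Q/∂I = +0.0208, so E_I = 0.0208·(18000/606.8432) ≈ 0.617.
E_I ∈ (0,1): normal good (necessity).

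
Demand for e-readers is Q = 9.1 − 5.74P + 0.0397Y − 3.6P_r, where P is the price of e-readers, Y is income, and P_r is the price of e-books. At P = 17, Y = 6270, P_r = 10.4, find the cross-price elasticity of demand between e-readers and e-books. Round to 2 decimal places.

-0.30

Substituting, Q = 9.1 − 5.74(17) + 0.0397(6270) − 3.6(10.4) = 9.1 − 97.58 + 248.919 − 37.44 = 122.999.
∂Q/∂P_r = −3.6, so E_xy = -3.6·(10.4/122.999) ≈ -0.30.
E_xy < 0: the goods are complements.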